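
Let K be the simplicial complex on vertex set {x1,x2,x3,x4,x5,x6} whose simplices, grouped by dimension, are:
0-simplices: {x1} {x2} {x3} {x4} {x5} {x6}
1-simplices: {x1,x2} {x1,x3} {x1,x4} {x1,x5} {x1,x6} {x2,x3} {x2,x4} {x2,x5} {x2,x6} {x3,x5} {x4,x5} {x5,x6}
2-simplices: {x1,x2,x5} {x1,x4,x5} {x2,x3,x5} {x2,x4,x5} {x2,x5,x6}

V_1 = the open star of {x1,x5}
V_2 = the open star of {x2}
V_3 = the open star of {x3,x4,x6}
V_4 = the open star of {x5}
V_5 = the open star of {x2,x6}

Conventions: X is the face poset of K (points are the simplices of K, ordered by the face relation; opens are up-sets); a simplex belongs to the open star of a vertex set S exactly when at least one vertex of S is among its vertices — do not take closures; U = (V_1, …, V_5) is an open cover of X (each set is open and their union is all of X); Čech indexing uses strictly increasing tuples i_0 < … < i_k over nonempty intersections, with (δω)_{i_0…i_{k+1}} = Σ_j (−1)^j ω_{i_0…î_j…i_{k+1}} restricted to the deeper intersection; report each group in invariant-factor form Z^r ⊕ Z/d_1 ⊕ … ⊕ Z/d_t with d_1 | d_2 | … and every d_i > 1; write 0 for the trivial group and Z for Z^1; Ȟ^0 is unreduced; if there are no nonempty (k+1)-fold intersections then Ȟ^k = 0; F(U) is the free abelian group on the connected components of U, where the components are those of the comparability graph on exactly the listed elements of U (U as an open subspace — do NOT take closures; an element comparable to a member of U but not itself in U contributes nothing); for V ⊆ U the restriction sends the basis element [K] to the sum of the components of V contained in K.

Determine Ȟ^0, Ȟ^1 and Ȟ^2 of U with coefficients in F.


nerve of the cover:
  V1={{x1},{x5},{x1,x2},{x1,x3},{x1,x4},{x1,x5},{x1,x6},{x2,x5},{x3,x5},{x4,x5},{x5,x6},{x1,x2,x5},{x1,x4,x5},{x2,x3,x5},{x2,x4,x5},{x2,x5,x6}} V2={{x2},{x1,x2},{x2,x3},{x2,x4},{x2,x5},{x2,x6},{x1,x2,x5},{x2,x3,x5},{x2,x4,x5},{x2,x5,x6}} V3={{x3},{x4},{x6},{x1,x3},{x1,x4},{x1,x6},{x2,x3},{x2,x4},{x2,x6},{x3,x5},{x4,x5},{x5,x6},{x1,x4,x5},{x2,x3,x5},{x2,x4,x5},{x2,x5,x6}} V4={{x5},{x1,x5},{x2,x5},{x3,x5},{x4,x5},{x5,x6},{x1,x2,x5},{x1,x4,x5},{x2,x3,x5},{x2,x4,x5},{x2,x5,x6}} V5={{x2},{x6},{x1,x2},{x1,x6},{x2,x3},{x2,x4},{x2,x5},{x2,x6},{x5,x6},{x1,x2,x5},{x2,x3,x5},{x2,x4,x5},{x2,x5,x6}}
  V12={{x1,x2},{x2,x5},{x1,x2,x5},{x2,x3,x5},{x2,x4,x5},{x2,x5,x6}} V13={{x1,x3},{x1,x4},{x1,x6},{x3,x5},{x4,x5},{x5,x6},{x1,x4,x5},{x2,x3,x5},{x2,x4,x5},{x2,x5,x6}} V14={{x5},{x1,x5},{x2,x5},{x3,x5},{x4,x5},{x5,x6},{x1,x2,x5},{x1,x4,x5},{x2,x3,x5},{x2,x4,x5},{x2,x5,x6}} V15={{x1,x2},{x1,x6},{x2,x5},{x5,x6},{x1,x2,x5},{x2,x3,x5},{x2,x4,x5},{x2,x5,x6}} V23={{x2,x3},{x2,x4},{x2,x6},{x2,x3,x5},{x2,x4,x5},{x2,x5,x6}} V24={{x2,x5},{x1,x2,x5},{x2,x3,x5},{x2,x4,x5},{x2,x5,x6}} V25={{x2},{x1,x2},{x2,x3},{x2,x4},{x2,x5},{x2,x6},{x1,x2,x5},{x2,x3,x5},{x2,x4,x5},{x2,x5,x6}} V34={{x3,x5},{x4,x5},{x5,x6},{x1,x4,x5},{x2,x3,x5},{x2,x4,x5},{x2,x5,x6}} V35={{x6},{x1,x6},{x2,x3},{x2,x4},{x2,x6},{x5,x6},{x2,x3,x5},{x2,x4,x5},{x2,x5,x6}} V45={{x2,x5},{x5,x6},{x1,x2,x5},{x2,x3,x5},{x2,x4,x5},{x2,x5,x6}}
  V123={{x2,x3,x5},{x2,x4,x5},{x2,x5,x6}} V124={{x2,x5},{x1,x2,x5},{x2,x3,x5},{x2,x4,x5},{x2,x5,x6}} V125={{x1,x2},{x2,x5},{x1,x2,x5},{x2,x3,x5},{x2,x4,x5},{x2,x5,x6}} V134={{x3,x5},{x4,x5},{x5,x6},{x1,x4,x5},{x2,x3,x5},{x2,x4,x5},{x2,x5,x6}} V135={{x1,x6},{x5,x6},{x2,x3,x5},{x2,x4,x5},{x2,x5,x6}} V145={{x2,x5},{x5,x6},{x1,x2,x5},{x2,x3,x5},{x2,x4,x5},{x2,x5,x6}} V234={{x2,x3,x5},{x2,x4,x5},{x2,x5,x6}} V235={{x2,x3},{x2,x4},{x2,x6},{x2,x3,x5},{x2,x4,x5},{x2,x5,x6}} V245={{x2,x5},{x1,x2,x5},{x2,x3,x5},{x2,x4,x5},{x2,x5,x6}} V345={{x5,x6},{x2,x3,x5},{x2,x4,x5},{x2,x5,x6}}
  V1234={{x2,x3,x5},{x2,x4,x5},{x2,x5,x6}} V1235={{x2,x3,x5},{x2,x4,x5},{x2,x5,x6}} V1245={{x2,x5},{x1,x2,x5},{x2,x3,x5},{x2,x4,x5},{x2,x5,x6}} V1345={{x5,x6},{x2,x3,x5},{x2,x4,x5},{x2,x5,x6}} V2345={{x2,x3,x5},{x2,x4,x5},{x2,x5,x6}}
  V12345={{x2,x3,x5},{x2,x4,x5},{x2,x5,x6}}
components per intersection:
  V1: {{x1},{x5},{x1,x2},{x1,x3},{x1,x4},{x1,x5},{x1,x6},{x2,x5},{x3,x5},{x4,x5},{x5,x6},{x1,x2,x5},{x1,x4,x5},{x2,x3,x5},{x2,x4,x5},{x2,x5,x6}}
  V2: {{x2},{x1,x2},{x2,x3},{x2,x4},{x2,x5},{x2,x6},{x1,x2,x5},{x2,x3,x5},{x2,x4,x5},{x2,x5,x6}}
  V3: {{x3},{x1,x3},{x2,x3},{x3,x5},{x2,x3,x5}} {{x4},{x1,x4},{x2,x4},{x4,x5},{x1,x4,x5},{x2,x4,x5}} {{x6},{x1,x6},{x2,x6},{x5,x6},{x2,x5,x6}}
  V4: {{x5},{x1,x5},{x2,x5},{x3,x5},{x4,x5},{x5,x6},{x1,x2,x5},{x1,x4,x5},{x2,x3,x5},{x2,x4,x5},{x2,x5,x6}}
  V5: {{x2},{x6},{x1,x2},{x1,x6},{x2,x3},{x2,x4},{x2,x5},{x2,x6},{x5,x6},{x1,x2,x5},{x2,x3,x5},{x2,x4,x5},{x2,x5,x6}}
  V12: {{x1,x2},{x2,x5},{x1,x2,x5},{x2,x3,x5},{x2,x4,x5},{x2,x5,x6}}
  V13: {{x1,x3}} {{x1,x4},{x4,x5},{x1,x4,x5},{x2,x4,x5}} {{x1,x6}} {{x3,x5},{x2,x3,x5}} {{x5,x6},{x2,x5,x6}}
  V14: {{x5},{x1,x5},{x2,x5},{x3,x5},{x4,x5},{x5,x6},{x1,x2,x5},{x1,x4,x5},{x2,x3,x5},{x2,x4,x5},{x2,x5,x6}}
  V15: {{x1,x2},{x2,x5},{x5,x6},{x1,x2,x5},{x2,x3,x5},{x2,x4,x5},{x2,x5,x6}} {{x1,x6}}
  V23: {{x2,x3},{x2,x3,x5}} {{x2,x4},{x2,x4,x5}} {{x2,x6},{x2,x5,x6}}
  V24: {{x2,x5},{x1,x2,x5},{x2,x3,x5},{x2,x4,x5},{x2,x5,x6}}
  V25: {{x2},{x1,x2},{x2,x3},{x2,x4},{x2,x5},{x2,x6},{x1,x2,x5},{x2,x3,x5},{x2,x4,x5},{x2,x5,x6}}
  V34: {{x3,x5},{x2,x3,x5}} {{x4,x5},{x1,x4,x5},{x2,x4,x5}} {{x5,x6},{x2,x5,x6}}
  V35: {{x6},{x1,x6},{x2,x6},{x5,x6},{x2,x5,x6}} {{x2,x3},{x2,x3,x5}} {{x2,x4},{x2,x4,x5}}
  V45: {{x2,x5},{x5,x6},{x1,x2,x5},{x2,x3,x5},{x2,x4,x5},{x2,x5,x6}}
  V123: {{x2,x3,x5}} {{x2,x4,x5}} {{x2,x5,x6}}
  V124: {{x2,x5},{x1,x2,x5},{x2,x3,x5},{x2,x4,x5},{x2,x5,x6}}
  V125: {{x1,x2},{x2,x5},{x1,x2,x5},{x2,x3,x5},{x2,x4,x5},{x2,x5,x6}}
  V134: {{x3,x5},{x2,x3,x5}} {{x4,x5},{x1,x4,x5},{x2,x4,x5}} {{x5,x6},{x2,x5,x6}}
  V135: {{x1,x6}} {{x5,x6},{x2,x5,x6}} {{x2,x3,x5}} {{x2,x4,x5}}
  V145: {{x2,x5},{x5,x6},{x1,x2,x5},{x2,x3,x5},{x2,x4,x5},{x2,x5,x6}}
  V234: {{x2,x3,x5}} {{x2,x4,x5}} {{x2,x5,x6}}
  V235: {{x2,x3},{x2,x3,x5}} {{x2,x4},{x2,x4,x5}} {{x2,x6},{x2,x5,x6}}
  V245: {{x2,x5},{x1,x2,x5},{x2,x3,x5},{x2,x4,x5},{x2,x5,x6}}
  V345: {{x5,x6},{x2,x5,x6}} {{x2,x3,x5}} {{x2,x4,x5}}
  V1234: {{x2,x3,x5}} {{x2,x4,x5}} {{x2,x5,x6}}
  V1235: {{x2,x3,x5}} {{x2,x4,x5}} {{x2,x5,x6}}
  V1245: {{x2,x5},{x1,x2,x5},{x2,x3,x5},{x2,x4,x5},{x2,x5,x6}}
  V1345: {{x5,x6},{x2,x5,x6}} {{x2,x3,x5}} {{x2,x4,x5}}
  V2345: {{x2,x3,x5}} {{x2,x4,x5}} {{x2,x5,x6}}
  V12345: {{x2,x3,x5}} {{x2,x4,x5}} {{x2,x5,x6}}
C dims 7,21,23,13; δ0: rk 6, SNF 1^6; δ1: rk 13, SNF 1^13; δ2: rk 10, SNF 1^10
Ȟ^0 = (7 − 6) − 0 = 1, so Ȟ^0 ≅ Z
Ȟ^1 = (21 − 13) − 6 = 2, so Ȟ^1 ≅ Z^2
Ȟ^2 = (23 − 10) − 13 = 0, so Ȟ^2 ≅ 0

Ȟ^0 = Z, Ȟ^1 = Z^2, Ȟ^2 = 0


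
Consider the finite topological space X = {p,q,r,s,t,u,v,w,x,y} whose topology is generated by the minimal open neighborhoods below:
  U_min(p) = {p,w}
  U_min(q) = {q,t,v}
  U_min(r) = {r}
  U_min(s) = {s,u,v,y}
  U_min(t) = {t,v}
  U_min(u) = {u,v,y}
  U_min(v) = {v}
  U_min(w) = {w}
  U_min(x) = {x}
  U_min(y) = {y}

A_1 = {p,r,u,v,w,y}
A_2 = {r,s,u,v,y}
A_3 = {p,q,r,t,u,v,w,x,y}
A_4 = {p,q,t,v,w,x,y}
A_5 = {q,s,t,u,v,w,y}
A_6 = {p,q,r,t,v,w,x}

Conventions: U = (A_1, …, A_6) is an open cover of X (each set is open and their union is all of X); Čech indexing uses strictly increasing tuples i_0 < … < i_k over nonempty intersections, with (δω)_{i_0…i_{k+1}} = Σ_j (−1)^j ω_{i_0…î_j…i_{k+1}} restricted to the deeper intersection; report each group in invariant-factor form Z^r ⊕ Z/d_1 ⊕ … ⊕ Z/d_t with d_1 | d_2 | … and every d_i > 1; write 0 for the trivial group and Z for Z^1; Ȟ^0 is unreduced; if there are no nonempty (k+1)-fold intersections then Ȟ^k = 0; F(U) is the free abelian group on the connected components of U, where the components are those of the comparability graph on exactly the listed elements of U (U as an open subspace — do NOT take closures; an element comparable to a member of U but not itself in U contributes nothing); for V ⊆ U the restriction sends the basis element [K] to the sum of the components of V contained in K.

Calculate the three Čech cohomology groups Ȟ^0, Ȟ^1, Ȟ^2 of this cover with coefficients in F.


Ȟ^0(U;F) ≅ Z^4, Ȟ^1(U;F) ≅ 0 and Ȟ^2(U;F) ≅ 0

nerve simplices:
  A12={r,u,v,y} A13={p,r,u,v,w,y} A14={p,v,w,y} A15={u,v,w,y} A16={p,r,v,w} A23={r,u,v,y} A24={v,y} A25={s,u,v,y} A26={r,v} A34={p,q,t,v,w,x,y} A35={q,t,u,v,w,y} A36={p,q,r,t,v,w,x} A45={q,t,v,w,y} A46={p,q,t,v,w,x} A56={q,t,v,w}
  A123={r,u,v,y} A124={v,y} A125={u,v,y} A126={r,v} A134={p,v,w,y} A135={u,v,w,y} A136={p,r,v,w} A145={v,w,y} A146={p,v,w} A156={v,w} A234={v,y} A235={u,v,y} A236={r,v} A245={v,y} A246={v} A256={v} A345={q,t,v,w,y} A346={p,q,t,v,w,x} A356={q,t,v,w} A456={q,t,v,w}
  A1234={v,y} A1235={u,v,y} A1236={r,v} A1245={v,y} A1246={v} A1256={v} A1345={v,w,y} A1346={p,v,w} A1356={v,w} A1456={v,w} A2345={v,y} A2346={v} A2356={v} A2456={v} A3456={q,t,v,w}
  A12345={v,y} A12346={v} A12356={v} A12456={v} A13456={v,w} A23456={v}
  A123456={v}
components per intersection:
  A1: {p,w} {r} {u,v,y}
  A2: {r} {s,u,v,y}
  A3: {p,w} {q,t,u,v,y} {r} {x}
  A4: {p,w} {q,t,v} {x} {y}
  A5: {q,s,t,u,v,y} {w}
  A6: {p,w} {q,t,v} {r} {x}
  A12: {r} {u,v,y}
  A13: {p,w} {r} {u,v,y}
  A14: {p,w} {v} {y}
  A15: {u,v,y} {w}
  A16: {p,w} {r} {v}
  A23: {r} {u,v,y}
  A24: {v} {y}
  A25: {s,u,v,y}
  A26: {r} {v}
  A34: {p,w} {q,t,v} {x} {y}
  A35: {q,t,u,v,y} {w}
  A36: {p,w} {q,t,v} {r} {x}
  A45: {q,t,v} {w} {y}
  A46: {p,w} {q,t,v} {x}
  A56: {q,t,v} {w}
  A123: {r} {u,v,y}
  A124: {v} {y}
  A125: {u,v,y}
  A126: {r} {v}
  A134: {p,w} {v} {y}
  A135: {u,v,y} {w}
  A136: {p,w} {r} {v}
  A145: {v} {w} {y}
  A146: {p,w} {v}
  A156: {v} {w}
  A234: {v} {y}
  A235: {u,v,y}
  A236: {r} {v}
  A245: {v} {y}
  A246: {v}
  A256: {v}
  A345: {q,t,v} {w} {y}
  A346: {p,w} {q,t,v} {x}
  A356: {q,t,v} {w}
  A456: {q,t,v} {w}
  A1234: {v} {y}
  A1235: {u,v,y}
  A1236: {r} {v}
  A1245: {v} {y}
  A1246: {v}
  A1256: {v}
  A1345: {v} {w} {y}
  A1346: {p,w} {v}
  A1356: {v} {w}
  A1456: {v} {w}
  A2345: {v} {y}
  A2346: {v}
  A2356: {v}
  A2456: {v}
  A3456: {q,t,v} {w}
  A12345: {v} {y}
  A12346: {v}
  A12356: {v}
  A12456: {v}
  A13456: {v} {w}
  A23456: {v}
  A123456: {v}
C dims 19,38,41,25; δ0: rk 15, SNF 1^15; δ1: rk 23, SNF 1^23; δ2: rk 18, SNF 1^18
degree 0: 19−15−0 = 4 → Ȟ^0 ≅ Z^4
degree 1: 38−23−15 = 0 → Ȟ^1 ≅ 0
degree 2: 41−18−23 = 0 → Ȟ^2 ≅ 0


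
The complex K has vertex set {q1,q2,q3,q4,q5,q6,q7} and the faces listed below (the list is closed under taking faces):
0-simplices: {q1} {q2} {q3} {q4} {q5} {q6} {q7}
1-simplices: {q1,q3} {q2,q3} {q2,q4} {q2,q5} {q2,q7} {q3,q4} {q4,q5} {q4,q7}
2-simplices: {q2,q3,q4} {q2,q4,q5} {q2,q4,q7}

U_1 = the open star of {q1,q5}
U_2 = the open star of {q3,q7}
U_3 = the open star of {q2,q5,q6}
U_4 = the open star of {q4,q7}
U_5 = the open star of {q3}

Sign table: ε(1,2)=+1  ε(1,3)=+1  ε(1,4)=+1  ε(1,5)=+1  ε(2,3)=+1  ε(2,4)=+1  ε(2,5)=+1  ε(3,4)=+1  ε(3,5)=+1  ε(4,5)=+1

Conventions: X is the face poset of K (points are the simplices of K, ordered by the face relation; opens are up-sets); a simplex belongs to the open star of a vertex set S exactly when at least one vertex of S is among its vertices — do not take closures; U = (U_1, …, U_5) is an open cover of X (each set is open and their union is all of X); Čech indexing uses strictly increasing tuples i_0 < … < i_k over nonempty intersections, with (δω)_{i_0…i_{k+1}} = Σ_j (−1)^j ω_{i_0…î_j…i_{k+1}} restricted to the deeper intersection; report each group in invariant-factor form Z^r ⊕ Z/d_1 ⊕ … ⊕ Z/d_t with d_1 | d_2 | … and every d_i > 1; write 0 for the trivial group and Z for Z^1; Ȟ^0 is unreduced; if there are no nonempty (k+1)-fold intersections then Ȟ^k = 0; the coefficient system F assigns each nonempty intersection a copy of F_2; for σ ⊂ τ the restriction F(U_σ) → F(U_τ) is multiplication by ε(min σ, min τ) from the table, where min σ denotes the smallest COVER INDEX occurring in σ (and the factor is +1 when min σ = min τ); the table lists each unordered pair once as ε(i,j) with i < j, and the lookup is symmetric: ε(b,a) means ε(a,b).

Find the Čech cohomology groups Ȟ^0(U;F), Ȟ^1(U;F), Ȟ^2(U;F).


Ȟ^0(U;F) ≅ Z/2, Ȟ^1(U;F) ≅ Z/2 and Ȟ^2(U;F) ≅ 0

nonempty intersections:
  U1={{q1},{q5},{q1,q3},{q2,q5},{q4,q5},{q2,q4,q5}} U2={{q3},{q7},{q1,q3},{q2,q3},{q2,q7},{q3,q4},{q4,q7},{q2,q3,q4},{q2,q4,q7}} U3={{q2},{q5},{q6},{q2,q3},{q2,q4},{q2,q5},{q2,q7},{q4,q5},{q2,q3,q4},{q2,q4,q5},{q2,q4,q7}} U4={{q4},{q7},{q2,q4},{q2,q7},{q3,q4},{q4,q5},{q4,q7},{q2,q3,q4},{q2,q4,q5},{q2,q4,q7}} U5={{q3},{q1,q3},{q2,q3},{q3,q4},{q2,q3,q4}}
  U12={{q1,q3}} U13={{q5},{q2,q5},{q4,q5},{q2,q4,q5}} U14={{q4,q5},{q2,q4,q5}} U15={{q1,q3}} U23={{q2,q3},{q2,q7},{q2,q3,q4},{q2,q4,q7}} U24={{q7},{q2,q7},{q3,q4},{q4,q7},{q2,q3,q4},{q2,q4,q7}} U25={{q3},{q1,q3},{q2,q3},{q3,q4},{q2,q3,q4}} U34={{q2,q4},{q2,q7},{q4,q5},{q2,q3,q4},{q2,q4,q5},{q2,q4,q7}} U35={{q2,q3},{q2,q3,q4}} U45={{q3,q4},{q2,q3,q4}}
  U125={{q1,q3}} U134={{q4,q5},{q2,q4,q5}} U234={{q2,q7},{q2,q3,q4},{q2,q4,q7}} U235={{q2,q3},{q2,q3,q4}} U245={{q3,q4},{q2,q3,q4}} U345={{q2,q3,q4}}
  U2345={{q2,q3,q4}}
C dims 5,10,6,1; δ0: rk_F2 4; δ1: rk_F2 5; δ2: rk_F2 1
Ȟ^0: (5−4)−0=1 ⇒ Z/2
Ȟ^1: (10−5)−4=1 ⇒ Z/2
Ȟ^2: (6−1)−5=0 ⇒ 0


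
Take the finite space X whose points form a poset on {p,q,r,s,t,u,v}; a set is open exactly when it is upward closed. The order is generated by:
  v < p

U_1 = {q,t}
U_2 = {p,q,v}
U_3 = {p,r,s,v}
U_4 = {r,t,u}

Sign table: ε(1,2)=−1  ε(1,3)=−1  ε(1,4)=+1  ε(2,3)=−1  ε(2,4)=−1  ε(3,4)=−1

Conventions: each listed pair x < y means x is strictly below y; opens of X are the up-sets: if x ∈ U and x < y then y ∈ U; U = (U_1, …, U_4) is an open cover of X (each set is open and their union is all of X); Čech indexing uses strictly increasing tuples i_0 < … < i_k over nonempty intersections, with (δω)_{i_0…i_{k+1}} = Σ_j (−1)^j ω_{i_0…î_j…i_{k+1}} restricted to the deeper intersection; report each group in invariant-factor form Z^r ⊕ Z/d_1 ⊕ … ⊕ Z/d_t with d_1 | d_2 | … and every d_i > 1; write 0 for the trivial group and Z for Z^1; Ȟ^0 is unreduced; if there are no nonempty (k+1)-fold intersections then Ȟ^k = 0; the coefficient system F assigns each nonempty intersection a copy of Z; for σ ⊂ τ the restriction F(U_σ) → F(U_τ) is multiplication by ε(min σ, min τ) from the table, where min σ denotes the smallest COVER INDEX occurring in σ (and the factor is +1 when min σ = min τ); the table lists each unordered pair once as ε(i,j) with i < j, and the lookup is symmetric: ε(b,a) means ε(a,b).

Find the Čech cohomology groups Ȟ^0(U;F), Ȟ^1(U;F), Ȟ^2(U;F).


nonempty overlaps:
  U12={q} U14={t} U23={p,v} U34={r}
C dims 4,4; δ0: rk 4, SNF 1^3·2
degree 0: 4−4−0 = 0 → Ȟ^0 ≅ 0
degree 1: 4−0−4 = 0 plus torsion [2] → Ȟ^1 ≅ Z/2
degree 2: 0−0−0 = 0 → Ȟ^2 ≅ 0

Ȟ^0 = 0, Ȟ^1 = Z/2 and Ȟ^2 = 0


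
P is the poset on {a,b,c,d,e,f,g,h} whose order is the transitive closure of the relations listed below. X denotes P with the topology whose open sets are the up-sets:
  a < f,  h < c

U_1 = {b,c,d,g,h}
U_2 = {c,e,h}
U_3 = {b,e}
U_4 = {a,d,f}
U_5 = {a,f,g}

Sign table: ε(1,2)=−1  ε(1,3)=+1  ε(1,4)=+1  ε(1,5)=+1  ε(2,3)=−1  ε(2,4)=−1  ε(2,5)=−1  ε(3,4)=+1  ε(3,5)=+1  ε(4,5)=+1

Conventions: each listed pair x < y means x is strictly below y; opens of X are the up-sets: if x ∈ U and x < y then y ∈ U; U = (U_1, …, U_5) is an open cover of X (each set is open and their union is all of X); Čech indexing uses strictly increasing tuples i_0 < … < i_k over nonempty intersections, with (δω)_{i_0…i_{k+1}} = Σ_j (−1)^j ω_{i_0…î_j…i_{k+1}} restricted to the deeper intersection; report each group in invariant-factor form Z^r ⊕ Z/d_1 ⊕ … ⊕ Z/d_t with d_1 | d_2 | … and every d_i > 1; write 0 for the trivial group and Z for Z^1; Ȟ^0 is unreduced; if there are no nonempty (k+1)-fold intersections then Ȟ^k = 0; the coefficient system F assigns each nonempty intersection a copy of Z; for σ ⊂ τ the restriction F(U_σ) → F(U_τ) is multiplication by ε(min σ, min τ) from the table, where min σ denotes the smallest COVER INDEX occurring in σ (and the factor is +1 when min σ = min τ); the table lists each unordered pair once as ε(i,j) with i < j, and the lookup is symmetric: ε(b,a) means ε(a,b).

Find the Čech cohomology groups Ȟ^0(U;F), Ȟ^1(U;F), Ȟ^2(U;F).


intersection data:
  U12={c,h} U13={b} U14={d} U15={g} U23={e} U45={a,f}
C dims 5,6; δ0: rk 4, SNF 1^4
Ȟ^0 = (5 − 4) − 0 = 1, so Ȟ^0 ≅ Z
Ȟ^1 = (6 − 0) − 4 = 2, so Ȟ^1 ≅ Z^2
Ȟ^2 = (0 − 0) − 0 = 0, so Ȟ^2 ≅ 0

Ȟ^0 = Z,  Ȟ^1 = Z^2,  Ȟ^2 = 0


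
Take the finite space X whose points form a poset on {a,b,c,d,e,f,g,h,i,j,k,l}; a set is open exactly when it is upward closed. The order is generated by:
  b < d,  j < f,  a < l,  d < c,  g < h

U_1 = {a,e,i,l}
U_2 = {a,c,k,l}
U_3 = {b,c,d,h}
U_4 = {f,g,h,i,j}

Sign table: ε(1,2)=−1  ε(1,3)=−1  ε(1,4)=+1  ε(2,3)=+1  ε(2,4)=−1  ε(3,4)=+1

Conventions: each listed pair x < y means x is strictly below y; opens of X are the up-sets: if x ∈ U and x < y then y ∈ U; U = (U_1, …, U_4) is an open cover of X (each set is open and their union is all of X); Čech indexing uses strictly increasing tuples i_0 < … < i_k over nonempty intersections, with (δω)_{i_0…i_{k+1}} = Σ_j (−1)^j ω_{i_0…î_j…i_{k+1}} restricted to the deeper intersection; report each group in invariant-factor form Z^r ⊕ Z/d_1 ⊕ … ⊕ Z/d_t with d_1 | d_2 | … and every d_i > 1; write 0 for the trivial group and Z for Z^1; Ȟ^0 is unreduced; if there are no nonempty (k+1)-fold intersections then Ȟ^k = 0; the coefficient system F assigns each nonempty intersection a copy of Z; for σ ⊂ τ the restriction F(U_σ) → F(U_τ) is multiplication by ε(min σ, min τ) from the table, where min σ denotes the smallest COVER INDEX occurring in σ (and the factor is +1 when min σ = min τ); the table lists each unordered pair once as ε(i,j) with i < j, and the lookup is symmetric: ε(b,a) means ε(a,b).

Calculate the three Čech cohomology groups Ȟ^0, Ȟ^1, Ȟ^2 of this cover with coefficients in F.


Ȟ^0 = 0, Ȟ^1 = Z/2 and Ȟ^2 = 0

nonempty intersections:
  U12={a,l} U14={i} U23={c} U34={h}
C dims 4,4; δ0: rk 4, SNF 1^3·2
Ȟ^0: (4−4)−0=0 ⇒ 0
Ȟ^1: (4−0)−4=0 plus torsion [2] ⇒ Z/2
Ȟ^2: (0−0)−0=0 ⇒ 0


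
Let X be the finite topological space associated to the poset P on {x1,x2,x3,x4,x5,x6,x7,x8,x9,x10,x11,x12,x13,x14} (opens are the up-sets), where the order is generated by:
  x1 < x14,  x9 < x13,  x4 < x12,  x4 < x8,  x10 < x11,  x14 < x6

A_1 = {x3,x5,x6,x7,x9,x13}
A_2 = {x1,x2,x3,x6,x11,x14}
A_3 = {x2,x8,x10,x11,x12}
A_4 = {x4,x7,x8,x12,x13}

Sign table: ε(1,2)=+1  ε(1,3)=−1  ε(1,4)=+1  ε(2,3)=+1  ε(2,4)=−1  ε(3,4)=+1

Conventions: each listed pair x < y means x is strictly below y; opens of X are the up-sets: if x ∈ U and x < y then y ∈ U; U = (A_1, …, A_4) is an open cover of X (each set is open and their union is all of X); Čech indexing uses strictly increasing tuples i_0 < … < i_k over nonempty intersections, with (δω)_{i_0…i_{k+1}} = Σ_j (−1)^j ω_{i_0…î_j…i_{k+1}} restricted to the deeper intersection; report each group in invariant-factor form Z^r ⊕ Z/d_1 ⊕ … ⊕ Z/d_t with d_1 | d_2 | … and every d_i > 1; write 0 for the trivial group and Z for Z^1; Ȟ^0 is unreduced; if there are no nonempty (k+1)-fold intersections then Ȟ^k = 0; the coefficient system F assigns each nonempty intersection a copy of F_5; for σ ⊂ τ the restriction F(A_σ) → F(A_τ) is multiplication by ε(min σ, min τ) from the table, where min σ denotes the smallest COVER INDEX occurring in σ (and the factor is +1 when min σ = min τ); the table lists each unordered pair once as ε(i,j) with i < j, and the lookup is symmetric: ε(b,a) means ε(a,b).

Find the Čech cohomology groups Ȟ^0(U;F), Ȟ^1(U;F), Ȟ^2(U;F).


nerve of the cover:
  A12={x3,x6} A14={x7,x13} A23={x2,x11} A34={x8,x12}
C dims 4,4; δ0: rk_F5 3
Ȟ^0 = (4 − 3) − 0 = 1, so Ȟ^0 ≅ Z/5
Ȟ^1 = (4 − 0) − 3 = 1, so Ȟ^1 ≅ Z/5
Ȟ^2 = (0 − 0) − 0 = 0, so Ȟ^2 ≅ 0

Ȟ^0 ≅ Z/5; Ȟ^1 ≅ Z/5; Ȟ^2 ≅ 0


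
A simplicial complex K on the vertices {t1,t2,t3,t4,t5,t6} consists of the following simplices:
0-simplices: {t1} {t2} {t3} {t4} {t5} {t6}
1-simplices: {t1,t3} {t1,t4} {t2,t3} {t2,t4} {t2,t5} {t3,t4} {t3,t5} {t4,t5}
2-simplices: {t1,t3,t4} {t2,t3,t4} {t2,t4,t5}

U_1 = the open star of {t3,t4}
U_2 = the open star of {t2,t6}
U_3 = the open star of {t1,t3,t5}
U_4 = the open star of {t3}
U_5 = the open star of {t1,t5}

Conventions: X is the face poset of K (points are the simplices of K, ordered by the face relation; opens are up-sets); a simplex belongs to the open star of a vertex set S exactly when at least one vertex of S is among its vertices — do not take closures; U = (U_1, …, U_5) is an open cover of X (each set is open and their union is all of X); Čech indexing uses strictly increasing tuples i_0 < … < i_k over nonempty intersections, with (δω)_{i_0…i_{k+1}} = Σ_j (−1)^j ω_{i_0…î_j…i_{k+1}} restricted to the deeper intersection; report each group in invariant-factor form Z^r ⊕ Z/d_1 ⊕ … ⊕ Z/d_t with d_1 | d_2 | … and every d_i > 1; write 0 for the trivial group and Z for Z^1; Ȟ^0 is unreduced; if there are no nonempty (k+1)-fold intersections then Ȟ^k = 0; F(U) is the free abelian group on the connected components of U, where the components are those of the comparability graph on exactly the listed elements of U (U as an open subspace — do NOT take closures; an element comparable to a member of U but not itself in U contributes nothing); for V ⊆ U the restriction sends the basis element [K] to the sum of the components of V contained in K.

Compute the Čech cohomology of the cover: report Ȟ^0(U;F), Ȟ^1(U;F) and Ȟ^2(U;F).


Ȟ^0(U;F) ≅ Z^2, Ȟ^1(U;F) ≅ Z and Ȟ^2(U;F) ≅ 0

intersection data:
  U1={{t3},{t4},{t1,t3},{t1,t4},{t2,t3},{t2,t4},{t3,t4},{t3,t5},{t4,t5},{t1,t3,t4},{t2,t3,t4},{t2,t4,t5}} U2={{t2},{t6},{t2,t3},{t2,t4},{t2,t5},{t2,t3,t4},{t2,t4,t5}} U3={{t1},{t3},{t5},{t1,t3},{t1,t4},{t2,t3},{t2,t5},{t3,t4},{t3,t5},{t4,t5},{t1,t3,t4},{t2,t3,t4},{t2,t4,t5}} U4={{t3},{t1,t3},{t2,t3},{t3,t4},{t3,t5},{t1,t3,t4},{t2,t3,t4}} U5={{t1},{t5},{t1,t3},{t1,t4},{t2,t5},{t3,t5},{t4,t5},{t1,t3,t4},{t2,t4,t5}}
  U12={{t2,t3},{t2,t4},{t2,t3,t4},{t2,t4,t5}} U13={{t3},{t1,t3},{t1,t4},{t2,t3},{t3,t4},{t3,t5},{t4,t5},{t1,t3,t4},{t2,t3,t4},{t2,t4,t5}} U14={{t3},{t1,t3},{t2,t3},{t3,t4},{t3,t5},{t1,t3,t4},{t2,t3,t4}} U15={{t1,t3},{t1,t4},{t3,t5},{t4,t5},{t1,t3,t4},{t2,t4,t5}} U23={{t2,t3},{t2,t5},{t2,t3,t4},{t2,t4,t5}} U24={{t2,t3},{t2,t3,t4}} U25={{t2,t5},{t2,t4,t5}} U34={{t3},{t1,t3},{t2,t3},{t3,t4},{t3,t5},{t1,t3,t4},{t2,t3,t4}} U35={{t1},{t5},{t1,t3},{t1,t4},{t2,t5},{t3,t5},{t4,t5},{t1,t3,t4},{t2,t4,t5}} U45={{t1,t3},{t3,t5},{t1,t3,t4}}
  U123={{t2,t3},{t2,t3,t4},{t2,t4,t5}} U124={{t2,t3},{t2,t3,t4}} U125={{t2,t4,t5}} U134={{t3},{t1,t3},{t2,t3},{t3,t4},{t3,t5},{t1,t3,t4},{t2,t3,t4}} U135={{t1,t3},{t1,t4},{t3,t5},{t4,t5},{t1,t3,t4},{t2,t4,t5}} U145={{t1,t3},{t3,t5},{t1,t3,t4}} U234={{t2,t3},{t2,t3,t4}} U235={{t2,t5},{t2,t4,t5}} U345={{t1,t3},{t3,t5},{t1,t3,t4}}
  U1234={{t2,t3},{t2,t3,t4}} U1235={{t2,t4,t5}} U1345={{t1,t3},{t3,t5},{t1,t3,t4}}
components per intersection:
  U1: {{t3},{t4},{t1,t3},{t1,t4},{t2,t3},{t2,t4},{t3,t4},{t3,t5},{t4,t5},{t1,t3,t4},{t2,t3,t4},{t2,t4,t5}}
  U2: {{t2},{t2,t3},{t2,t4},{t2,t5},{t2,t3,t4},{t2,t4,t5}} {{t6}}
  U3: {{t1},{t3},{t5},{t1,t3},{t1,t4},{t2,t3},{t2,t5},{t3,t4},{t3,t5},{t4,t5},{t1,t3,t4},{t2,t3,t4},{t2,t4,t5}}
  U4: {{t3},{t1,t3},{t2,t3},{t3,t4},{t3,t5},{t1,t3,t4},{t2,t3,t4}}
  U5: {{t1},{t1,t3},{t1,t4},{t1,t3,t4}} {{t5},{t2,t5},{t3,t5},{t4,t5},{t2,t4,t5}}
  U12: {{t2,t3},{t2,t4},{t2,t3,t4},{t2,t4,t5}}
  U13: {{t3},{t1,t3},{t1,t4},{t2,t3},{t3,t4},{t3,t5},{t1,t3,t4},{t2,t3,t4}} {{t4,t5},{t2,t4,t5}}
  U14: {{t3},{t1,t3},{t2,t3},{t3,t4},{t3,t5},{t1,t3,t4},{t2,t3,t4}}
  U15: {{t1,t3},{t1,t4},{t1,t3,t4}} {{t3,t5}} {{t4,t5},{t2,t4,t5}}
  U23: {{t2,t3},{t2,t3,t4}} {{t2,t5},{t2,t4,t5}}
  U24: {{t2,t3},{t2,t3,t4}}
  U25: {{t2,t5},{t2,t4,t5}}
  U34: {{t3},{t1,t3},{t2,t3},{t3,t4},{t3,t5},{t1,t3,t4},{t2,t3,t4}}
  U35: {{t1},{t1,t3},{t1,t4},{t1,t3,t4}} {{t5},{t2,t5},{t3,t5},{t4,t5},{t2,t4,t5}}
  U45: {{t1,t3},{t1,t3,t4}} {{t3,t5}}
  U123: {{t2,t3},{t2,t3,t4}} {{t2,t4,t5}}
  U124: {{t2,t3},{t2,t3,t4}}
  U125: {{t2,t4,t5}}
  U134: {{t3},{t1,t3},{t2,t3},{t3,t4},{t3,t5},{t1,t3,t4},{t2,t3,t4}}
  U135: {{t1,t3},{t1,t4},{t1,t3,t4}} {{t3,t5}} {{t4,t5},{t2,t4,t5}}
  U145: {{t1,t3},{t1,t3,t4}} {{t3,t5}}
  U234: {{t2,t3},{t2,t3,t4}}
  U235: {{t2,t5},{t2,t4,t5}}
  U345: {{t1,t3},{t1,t3,t4}} {{t3,t5}}
  U1234: {{t2,t3},{t2,t3,t4}}
  U1235: {{t2,t4,t5}}
  U1345: {{t1,t3},{t1,t3,t4}} {{t3,t5}}
C dims 7,16,14,4; δ0: rk 5, SNF 1^5; δ1: rk 10, SNF 1^10; δ2: rk 4, SNF 1^4
Ȟ^0 = (7 − 5) − 0 = 2, so Ȟ^0 ≅ Z^2
Ȟ^1 = (16 − 10) − 5 = 1, so Ȟ^1 ≅ Z
Ȟ^2 = (14 − 4) − 10 = 0, so Ȟ^2 ≅ 0


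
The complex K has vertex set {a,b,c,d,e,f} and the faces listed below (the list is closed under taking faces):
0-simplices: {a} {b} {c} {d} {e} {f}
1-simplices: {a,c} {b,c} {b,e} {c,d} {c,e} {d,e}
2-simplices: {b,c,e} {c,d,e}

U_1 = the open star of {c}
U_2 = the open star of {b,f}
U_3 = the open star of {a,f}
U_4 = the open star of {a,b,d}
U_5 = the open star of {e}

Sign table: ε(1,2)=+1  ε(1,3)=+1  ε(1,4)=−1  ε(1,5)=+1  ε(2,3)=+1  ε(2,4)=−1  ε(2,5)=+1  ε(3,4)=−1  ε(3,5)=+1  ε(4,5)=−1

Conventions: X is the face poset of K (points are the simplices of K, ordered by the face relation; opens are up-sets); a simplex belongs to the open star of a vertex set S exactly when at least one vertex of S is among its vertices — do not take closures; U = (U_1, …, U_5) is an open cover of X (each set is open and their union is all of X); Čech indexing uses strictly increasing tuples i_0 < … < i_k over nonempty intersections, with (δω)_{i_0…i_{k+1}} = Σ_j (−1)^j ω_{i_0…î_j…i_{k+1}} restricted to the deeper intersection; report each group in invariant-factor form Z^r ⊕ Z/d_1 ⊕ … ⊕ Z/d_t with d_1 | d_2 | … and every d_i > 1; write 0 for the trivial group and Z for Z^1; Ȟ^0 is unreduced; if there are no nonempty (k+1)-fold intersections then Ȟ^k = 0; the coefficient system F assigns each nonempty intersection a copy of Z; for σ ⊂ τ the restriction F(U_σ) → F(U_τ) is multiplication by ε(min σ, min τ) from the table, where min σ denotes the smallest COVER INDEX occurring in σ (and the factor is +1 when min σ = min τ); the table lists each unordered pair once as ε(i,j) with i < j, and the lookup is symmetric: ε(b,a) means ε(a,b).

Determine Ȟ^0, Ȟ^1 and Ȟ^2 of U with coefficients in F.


Ȟ^0 ≅ Z, Ȟ^1 ≅ Z and Ȟ^2 ≅ 0

nonempty intersections:
  U1={{c},{a,c},{b,c},{c,d},{c,e},{b,c,e},{c,d,e}} U2={{b},{f},{b,c},{b,e},{b,c,e}} U3={{a},{f},{a,c}} U4={{a},{b},{d},{a,c},{b,c},{b,e},{c,d},{d,e},{b,c,e},{c,d,e}} U5={{e},{b,e},{c,e},{d,e},{b,c,e},{c,d,e}}
  U12={{b,c},{b,c,e}} U13={{a,c}} U14={{a,c},{b,c},{c,d},{b,c,e},{c,d,e}} U15={{c,e},{b,c,e},{c,d,e}} U23={{f}} U24={{b},{b,c},{b,e},{b,c,e}} U25={{b,e},{b,c,e}} U34={{a},{a,c}} U45={{b,e},{d,e},{b,c,e},{c,d,e}}
  U124={{b,c},{b,c,e}} U125={{b,c,e}} U134={{a,c}} U145={{b,c,e},{c,d,e}} U245={{b,e},{b,c,e}}
  U1245={{b,c,e}}
C dims 5,9,5,1; δ0: rk 4, SNF 1^4; δ1: rk 4, SNF 1^4; δ2: rk 1, SNF 1^1
Ȟ^0: (5−4)−0=1 ⇒ Z
Ȟ^1: (9−4)−4=1 ⇒ Z
Ȟ^2: (5−1)−4=0 ⇒ 0


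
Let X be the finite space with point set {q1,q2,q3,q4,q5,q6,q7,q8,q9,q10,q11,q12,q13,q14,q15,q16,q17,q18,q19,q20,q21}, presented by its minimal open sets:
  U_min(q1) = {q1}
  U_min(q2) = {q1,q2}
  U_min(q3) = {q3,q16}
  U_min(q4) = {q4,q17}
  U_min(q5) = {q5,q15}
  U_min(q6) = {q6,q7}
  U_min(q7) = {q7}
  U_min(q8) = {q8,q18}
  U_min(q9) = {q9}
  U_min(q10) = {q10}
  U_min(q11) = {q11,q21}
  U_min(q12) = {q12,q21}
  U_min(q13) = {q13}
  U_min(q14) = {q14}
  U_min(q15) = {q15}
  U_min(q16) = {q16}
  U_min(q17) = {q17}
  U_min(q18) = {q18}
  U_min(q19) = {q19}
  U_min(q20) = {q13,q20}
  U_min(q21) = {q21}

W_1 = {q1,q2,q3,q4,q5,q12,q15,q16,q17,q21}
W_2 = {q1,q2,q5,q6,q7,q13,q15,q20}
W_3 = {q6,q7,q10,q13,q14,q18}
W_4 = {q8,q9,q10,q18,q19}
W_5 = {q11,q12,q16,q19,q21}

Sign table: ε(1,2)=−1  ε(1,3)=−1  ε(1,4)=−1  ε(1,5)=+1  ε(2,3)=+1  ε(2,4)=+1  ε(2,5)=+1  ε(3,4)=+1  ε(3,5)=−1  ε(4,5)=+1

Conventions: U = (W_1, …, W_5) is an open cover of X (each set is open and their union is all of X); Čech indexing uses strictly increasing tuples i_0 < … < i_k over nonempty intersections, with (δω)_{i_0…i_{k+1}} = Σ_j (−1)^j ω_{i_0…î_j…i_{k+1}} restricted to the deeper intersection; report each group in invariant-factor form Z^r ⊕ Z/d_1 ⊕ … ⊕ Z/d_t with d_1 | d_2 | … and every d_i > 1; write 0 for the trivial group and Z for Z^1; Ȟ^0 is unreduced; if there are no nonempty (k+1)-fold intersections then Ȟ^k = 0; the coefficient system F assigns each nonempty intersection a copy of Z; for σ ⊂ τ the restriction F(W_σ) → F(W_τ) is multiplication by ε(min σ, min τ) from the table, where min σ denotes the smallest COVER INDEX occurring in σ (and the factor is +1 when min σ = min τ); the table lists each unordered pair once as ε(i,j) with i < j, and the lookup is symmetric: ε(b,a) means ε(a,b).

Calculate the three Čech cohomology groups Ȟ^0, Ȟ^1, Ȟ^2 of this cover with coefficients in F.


cover nerve:
  W12={q1,q2,q5,q15} W15={q12,q16,q21} W23={q6,q7,q13} W34={q10,q18} W45={q19}
C dims 5,5; δ0: rk 5, SNF 1^4·2
Ȟ^0: (5−5)−0=0 ⇒ 0
Ȟ^1: (5−0)−5=0 plus torsion [2] ⇒ Z/2
Ȟ^2: (0−0)−0=0 ⇒ 0

Ȟ^0 ≅ 0; Ȟ^1 ≅ Z/2; Ȟ^2 ≅ 0


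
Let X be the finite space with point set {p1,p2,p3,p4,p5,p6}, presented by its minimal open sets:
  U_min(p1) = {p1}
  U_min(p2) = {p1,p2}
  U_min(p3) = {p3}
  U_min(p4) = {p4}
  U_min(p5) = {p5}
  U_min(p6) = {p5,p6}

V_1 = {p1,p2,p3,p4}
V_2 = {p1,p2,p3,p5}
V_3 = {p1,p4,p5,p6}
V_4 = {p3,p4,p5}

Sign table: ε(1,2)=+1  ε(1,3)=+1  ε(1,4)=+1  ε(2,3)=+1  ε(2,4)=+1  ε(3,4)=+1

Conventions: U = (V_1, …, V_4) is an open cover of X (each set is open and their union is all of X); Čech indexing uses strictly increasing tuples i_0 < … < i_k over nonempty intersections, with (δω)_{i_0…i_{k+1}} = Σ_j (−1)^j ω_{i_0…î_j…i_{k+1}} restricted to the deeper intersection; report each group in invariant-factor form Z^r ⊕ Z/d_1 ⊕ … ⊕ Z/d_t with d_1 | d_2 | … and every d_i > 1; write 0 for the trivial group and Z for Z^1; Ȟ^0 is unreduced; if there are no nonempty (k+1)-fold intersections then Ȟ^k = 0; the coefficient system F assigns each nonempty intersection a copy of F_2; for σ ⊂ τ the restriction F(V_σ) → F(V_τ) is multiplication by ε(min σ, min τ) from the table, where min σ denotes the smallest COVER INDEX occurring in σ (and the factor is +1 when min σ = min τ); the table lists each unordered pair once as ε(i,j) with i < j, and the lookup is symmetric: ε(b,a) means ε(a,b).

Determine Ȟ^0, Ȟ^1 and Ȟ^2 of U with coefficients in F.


nerve of the cover:
  V12={p1,p2,p3} V13={p1,p4} V14={p3,p4} V23={p1,p5} V24={p3,p5} V34={p4,p5}
  V123={p1} V124={p3} V134={p4} V234={p5}
C dims 4,6,4; δ0: rk_F2 3; δ1: rk_F2 3
Ȟ^0 = (4 − 3) − 0 = 1, so Ȟ^0 ≅ Z/2
Ȟ^1 = (6 − 3) − 3 = 0, so Ȟ^1 ≅ 0
Ȟ^2 = (4 − 0) − 3 = 1, so Ȟ^2 ≅ Z/2

Ȟ^0(U;F) ≅ Z/2; Ȟ^1(U;F) ≅ 0; Ȟ^2(U;F) ≅ Z/2


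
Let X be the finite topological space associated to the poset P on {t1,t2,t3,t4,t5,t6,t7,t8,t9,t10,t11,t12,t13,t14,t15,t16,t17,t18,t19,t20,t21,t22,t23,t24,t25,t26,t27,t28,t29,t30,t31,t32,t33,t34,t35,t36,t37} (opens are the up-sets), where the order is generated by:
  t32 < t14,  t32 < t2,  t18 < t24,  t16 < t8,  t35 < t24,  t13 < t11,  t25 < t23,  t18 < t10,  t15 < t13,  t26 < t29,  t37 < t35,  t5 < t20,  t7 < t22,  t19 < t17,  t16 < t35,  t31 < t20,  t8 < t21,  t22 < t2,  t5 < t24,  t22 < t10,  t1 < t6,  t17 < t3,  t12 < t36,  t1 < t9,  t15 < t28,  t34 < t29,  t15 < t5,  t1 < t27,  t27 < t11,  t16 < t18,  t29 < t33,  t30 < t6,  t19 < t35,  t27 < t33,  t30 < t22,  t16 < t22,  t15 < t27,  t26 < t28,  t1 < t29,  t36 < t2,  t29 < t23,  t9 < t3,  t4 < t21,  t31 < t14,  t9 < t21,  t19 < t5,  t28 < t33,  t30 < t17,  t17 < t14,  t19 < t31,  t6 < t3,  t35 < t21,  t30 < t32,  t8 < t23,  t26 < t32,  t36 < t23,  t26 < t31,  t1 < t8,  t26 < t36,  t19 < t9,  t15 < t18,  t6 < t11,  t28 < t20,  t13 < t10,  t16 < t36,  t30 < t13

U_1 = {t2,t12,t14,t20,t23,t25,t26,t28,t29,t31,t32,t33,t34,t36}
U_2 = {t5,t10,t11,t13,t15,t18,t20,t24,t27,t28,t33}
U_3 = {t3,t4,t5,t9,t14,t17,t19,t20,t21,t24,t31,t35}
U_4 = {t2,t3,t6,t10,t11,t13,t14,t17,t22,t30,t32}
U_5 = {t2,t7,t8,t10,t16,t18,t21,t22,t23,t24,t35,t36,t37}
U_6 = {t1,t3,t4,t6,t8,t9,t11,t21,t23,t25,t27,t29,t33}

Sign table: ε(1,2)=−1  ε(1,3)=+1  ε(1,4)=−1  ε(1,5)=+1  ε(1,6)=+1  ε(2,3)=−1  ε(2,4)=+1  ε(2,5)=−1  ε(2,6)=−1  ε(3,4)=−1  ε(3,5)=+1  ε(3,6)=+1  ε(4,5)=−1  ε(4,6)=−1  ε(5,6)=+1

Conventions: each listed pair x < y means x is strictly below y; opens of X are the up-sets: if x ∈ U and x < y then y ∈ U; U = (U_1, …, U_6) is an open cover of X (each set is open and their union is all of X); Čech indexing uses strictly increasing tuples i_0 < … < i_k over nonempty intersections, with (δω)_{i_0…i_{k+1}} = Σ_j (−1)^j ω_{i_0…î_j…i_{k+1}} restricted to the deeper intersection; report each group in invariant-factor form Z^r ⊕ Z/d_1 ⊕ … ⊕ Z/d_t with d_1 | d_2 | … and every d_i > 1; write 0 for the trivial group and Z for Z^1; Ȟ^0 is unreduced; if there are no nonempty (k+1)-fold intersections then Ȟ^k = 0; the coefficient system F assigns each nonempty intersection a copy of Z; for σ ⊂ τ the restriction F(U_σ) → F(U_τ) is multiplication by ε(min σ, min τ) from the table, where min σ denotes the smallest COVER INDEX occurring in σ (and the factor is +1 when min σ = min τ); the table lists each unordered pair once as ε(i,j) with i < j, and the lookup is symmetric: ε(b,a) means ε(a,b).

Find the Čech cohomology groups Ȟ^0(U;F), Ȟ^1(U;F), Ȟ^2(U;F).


Ȟ^0 ≅ Z; Ȟ^1 ≅ 0; Ȟ^2 ≅ Z/2

nonempty overlaps:
  U12={t20,t28,t33} U13={t14,t20,t31} U14={t2,t14,t32} U15={t2,t23,t36} U16={t23,t25,t29,t33} U23={t5,t20,t24} U24={t10,t11,t13} U25={t10,t18,t24} U26={t11,t27,t33} U34={t3,t14,t17} U35={t21,t24,t35} U36={t3,t4,t9,t21} U45={t2,t10,t22} U46={t3,t6,t11} U56={t8,t21,t23}
  U123={t20} U126={t33} U134={t14} U145={t2} U156={t23} U235={t24} U245={t10} U246={t11} U346={t3} U356={t21}
C dims 6,15,10; δ0: rk 5, SNF 1^5; δ1: rk 10, SNF 1^9·2
degree 0: 6−5−0 = 1 → Ȟ^0 ≅ Z
degree 1: 15−10−5 = 0 → Ȟ^1 ≅ 0
degree 2: 10−0−10 = 0 plus torsion [2] → Ȟ^2 ≅ Z/2


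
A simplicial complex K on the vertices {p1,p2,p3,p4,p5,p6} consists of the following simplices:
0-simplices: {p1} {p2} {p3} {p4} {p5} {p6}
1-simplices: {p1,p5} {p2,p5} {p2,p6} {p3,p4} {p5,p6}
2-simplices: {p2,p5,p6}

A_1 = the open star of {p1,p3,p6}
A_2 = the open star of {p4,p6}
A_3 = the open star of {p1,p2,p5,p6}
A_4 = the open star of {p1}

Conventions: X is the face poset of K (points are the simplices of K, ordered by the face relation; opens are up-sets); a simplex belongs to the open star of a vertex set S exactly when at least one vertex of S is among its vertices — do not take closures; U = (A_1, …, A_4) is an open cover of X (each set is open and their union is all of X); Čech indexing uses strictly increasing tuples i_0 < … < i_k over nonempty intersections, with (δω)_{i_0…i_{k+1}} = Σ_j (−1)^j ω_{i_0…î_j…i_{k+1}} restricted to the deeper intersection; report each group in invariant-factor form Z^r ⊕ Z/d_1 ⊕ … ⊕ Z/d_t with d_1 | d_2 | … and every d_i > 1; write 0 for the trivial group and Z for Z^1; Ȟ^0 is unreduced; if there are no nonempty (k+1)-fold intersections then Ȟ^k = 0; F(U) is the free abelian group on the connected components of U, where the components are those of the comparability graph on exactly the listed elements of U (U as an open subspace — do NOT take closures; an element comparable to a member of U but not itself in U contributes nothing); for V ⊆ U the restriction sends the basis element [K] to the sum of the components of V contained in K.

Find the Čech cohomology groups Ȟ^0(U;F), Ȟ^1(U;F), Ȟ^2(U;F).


Ȟ^0(U;F) ≅ Z^2, Ȟ^1(U;F) ≅ 0 and Ȟ^2(U;F) ≅ 0

nonempty overlaps:
  A1={{p1},{p3},{p6},{p1,p5},{p2,p6},{p3,p4},{p5,p6},{p2,p5,p6}} A2={{p4},{p6},{p2,p6},{p3,p4},{p5,p6},{p2,p5,p6}} A3={{p1},{p2},{p5},{p6},{p1,p5},{p2,p5},{p2,p6},{p5,p6},{p2,p5,p6}} A4={{p1},{p1,p5}}
  A12={{p6},{p2,p6},{p3,p4},{p5,p6},{p2,p5,p6}} A13={{p1},{p6},{p1,p5},{p2,p6},{p5,p6},{p2,p5,p6}} A14={{p1},{p1,p5}} A23={{p6},{p2,p6},{p5,p6},{p2,p5,p6}} A34={{p1},{p1,p5}}
  A123={{p6},{p2,p6},{p5,p6},{p2,p5,p6}} A134={{p1},{p1,p5}}
components per intersection:
  A1: {{p1},{p1,p5}} {{p3},{p3,p4}} {{p6},{p2,p6},{p5,p6},{p2,p5,p6}}
  A2: {{p4},{p3,p4}} {{p6},{p2,p6},{p5,p6},{p2,p5,p6}}
  A3: {{p1},{p2},{p5},{p6},{p1,p5},{p2,p5},{p2,p6},{p5,p6},{p2,p5,p6}}
  A4: {{p1},{p1,p5}}
  A12: {{p6},{p2,p6},{p5,p6},{p2,p5,p6}} {{p3,p4}}
  A13: {{p1},{p1,p5}} {{p6},{p2,p6},{p5,p6},{p2,p5,p6}}
  A14: {{p1},{p1,p5}}
  A23: {{p6},{p2,p6},{p5,p6},{p2,p5,p6}}
  A34: {{p1},{p1,p5}}
  A123: {{p6},{p2,p6},{p5,p6},{p2,p5,p6}}
  A134: {{p1},{p1,p5}}
C dims 7,7,2; δ0: rk 5, SNF 1^5; δ1: rk 2, SNF 1^2
degree 0: 7−5−0 = 2 → Ȟ^0 ≅ Z^2
degree 1: 7−2−5 = 0 → Ȟ^1 ≅ 0
degree 2: 2−0−2 = 0 → Ȟ^2 ≅ 0


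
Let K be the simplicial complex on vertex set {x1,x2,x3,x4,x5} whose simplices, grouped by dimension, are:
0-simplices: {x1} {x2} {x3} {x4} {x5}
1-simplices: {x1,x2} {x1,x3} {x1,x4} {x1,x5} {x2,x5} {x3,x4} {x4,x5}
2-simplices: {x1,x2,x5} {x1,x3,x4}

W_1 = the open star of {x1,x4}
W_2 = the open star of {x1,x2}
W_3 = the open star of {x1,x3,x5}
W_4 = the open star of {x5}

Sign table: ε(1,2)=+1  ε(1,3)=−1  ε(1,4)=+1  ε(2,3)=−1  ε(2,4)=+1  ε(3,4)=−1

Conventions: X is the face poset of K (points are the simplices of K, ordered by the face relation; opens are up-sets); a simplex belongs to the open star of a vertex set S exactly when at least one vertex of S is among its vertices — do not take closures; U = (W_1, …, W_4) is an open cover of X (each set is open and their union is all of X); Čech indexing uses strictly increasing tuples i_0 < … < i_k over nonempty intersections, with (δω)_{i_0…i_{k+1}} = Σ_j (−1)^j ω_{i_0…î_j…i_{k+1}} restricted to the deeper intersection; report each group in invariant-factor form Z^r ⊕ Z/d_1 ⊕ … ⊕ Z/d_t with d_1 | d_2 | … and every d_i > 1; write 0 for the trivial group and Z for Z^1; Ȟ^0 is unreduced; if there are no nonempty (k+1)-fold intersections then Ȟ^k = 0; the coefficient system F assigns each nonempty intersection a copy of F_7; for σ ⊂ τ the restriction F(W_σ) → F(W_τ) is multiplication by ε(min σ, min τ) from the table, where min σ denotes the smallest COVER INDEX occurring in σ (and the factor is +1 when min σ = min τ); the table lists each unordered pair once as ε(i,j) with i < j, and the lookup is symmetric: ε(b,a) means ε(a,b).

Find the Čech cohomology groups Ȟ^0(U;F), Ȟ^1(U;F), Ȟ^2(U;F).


nonempty intersections:
  W1={{x1},{x4},{x1,x2},{x1,x3},{x1,x4},{x1,x5},{x3,x4},{x4,x5},{x1,x2,x5},{x1,x3,x4}} W2={{x1},{x2},{x1,x2},{x1,x3},{x1,x4},{x1,x5},{x2,x5},{x1,x2,x5},{x1,x3,x4}} W3={{x1},{x3},{x5},{x1,x2},{x1,x3},{x1,x4},{x1,x5},{x2,x5},{x3,x4},{x4,x5},{x1,x2,x5},{x1,x3,x4}} W4={{x5},{x1,x5},{x2,x5},{x4,x5},{x1,x2,x5}}
  W12={{x1},{x1,x2},{x1,x3},{x1,x4},{x1,x5},{x1,x2,x5},{x1,x3,x4}} W13={{x1},{x1,x2},{x1,x3},{x1,x4},{x1,x5},{x3,x4},{x4,x5},{x1,x2,x5},{x1,x3,x4}} W14={{x1,x5},{x4,x5},{x1,x2,x5}} W23={{x1},{x1,x2},{x1,x3},{x1,x4},{x1,x5},{x2,x5},{x1,x2,x5},{x1,x3,x4}} W24={{x1,x5},{x2,x5},{x1,x2,x5}} W34={{x5},{x1,x5},{x2,x5},{x4,x5},{x1,x2,x5}}
  W123={{x1},{x1,x2},{x1,x3},{x1,x4},{x1,x5},{x1,x2,x5},{x1,x3,x4}} W124={{x1,x5},{x1,x2,x5}} W134={{x1,x5},{x4,x5},{x1,x2,x5}} W234={{x1,x5},{x2,x5},{x1,x2,x5}}
  W1234={{x1,x5},{x1,x2,x5}}
C dims 4,6,4,1; δ0: rk_F7 3; δ1: rk_F7 3; δ2: rk_F7 1
Ȟ^0: (4−3)−0=1 ⇒ Z/7
Ȟ^1: (6−3)−3=0 ⇒ 0
Ȟ^2: (4−1)−3=0 ⇒ 0

Ȟ^0(U;F) ≅ Z/7; Ȟ^1(U;F) ≅ 0; Ȟ^2(U;F) ≅ 0
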